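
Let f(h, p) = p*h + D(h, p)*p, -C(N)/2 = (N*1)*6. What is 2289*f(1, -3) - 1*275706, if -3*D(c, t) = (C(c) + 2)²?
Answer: -53673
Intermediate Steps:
C(N) = -12*N (C(N) = -2*N*1*6 = -2*N*6 = -12*N)
D(c, t) = -(2 - 12*c)²/3 (D(c, t) = -(-12*c + 2)²/3 = -(2 - 12*c)²/3)
f(h, p) = h*p - 4*p*(-1 + 6*h)²/3 (f(h, p) = p*h + (-4*(-1 + 6*h)²/3)*p = h*p - 4*p*(-1 + 6*h)²/3)
2289*f(1, -3) - 1*275706 = 2289*((⅓)*(-3)*(-4 - 144*1² + 51*1)) - 1*275706 = 2289*((⅓)*(-3)*(-4 - 144*1 + 51)) - 275706 = 2289*((⅓)*(-3)*(-4 - 144 + 51)) - 275706 = 2289*((⅓)*(-3)*(-97)) - 275706 = 2289*97 - 275706 = 222033 - 275706 = -53673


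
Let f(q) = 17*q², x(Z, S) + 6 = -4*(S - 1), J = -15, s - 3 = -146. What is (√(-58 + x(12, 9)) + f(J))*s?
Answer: -546975 - 572*I*√6 ≈ -5.4698e+5 - 1401.1*I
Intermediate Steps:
s = -143 (s = 3 - 146 = -143)
x(Z, S) = -2 - 4*S (x(Z, S) = -6 - 4*(S - 1) = -6 - 4*(-1 + S) = -6 + (4 - 4*S) = -2 - 4*S)
(√(-58 + x(12, 9)) + f(J))*s = (√(-58 + (-2 - 4*9)) + 17*(-15)²)*(-143) = (√(-58 + (-2 - 36)) + 17*225)*(-143) = (√(-58 - 38) + 3825)*(-143) = (√(-96) + 3825)*(-143) = (4*I*√6 + 3825)*(-143) = (3825 + 4*I*√6)*(-143) = -546975 - 572*I*√6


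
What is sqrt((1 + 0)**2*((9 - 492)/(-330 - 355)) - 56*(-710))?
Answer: sqrt(18656716855)/685 ≈ 199.40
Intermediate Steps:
sqrt((1 + 0)**2*((9 - 492)/(-330 - 355)) - 56*(-710)) = sqrt(1**2*(-483/(-685)) + 39760) = sqrt(1*(-483*(-1/685)) + 39760) = sqrt(1*(483/685) + 39760) = sqrt(483/685 + 39760) = sqrt(27236083/685) = sqrt(18656716855)/685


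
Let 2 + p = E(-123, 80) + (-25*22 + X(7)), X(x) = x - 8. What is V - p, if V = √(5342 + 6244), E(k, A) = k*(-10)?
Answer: -677 + √11586 ≈ -569.36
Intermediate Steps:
X(x) = -8 + x
E(k, A) = -10*k
V = √11586 ≈ 107.64
p = 677 (p = -2 + (-10*(-123) + (-25*22 + (-8 + 7))) = -2 + (1230 + (-550 - 1)) = -2 + (1230 - 551) = -2 + 679 = 677)
V - p = √11586 - 1*677 = √11586 - 677 = -677 + √11586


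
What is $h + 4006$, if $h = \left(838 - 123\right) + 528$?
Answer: $5249$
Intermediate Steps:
$h = 1243$ ($h = 715 + 528 = 1243$)
$h + 4006 = 1243 + 4006 = 5249$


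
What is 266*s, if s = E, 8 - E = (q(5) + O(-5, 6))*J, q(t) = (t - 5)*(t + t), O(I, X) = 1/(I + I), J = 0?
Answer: 2128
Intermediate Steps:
O(I, X) = 1/(2*I)
q(t) = 2*t*(-5 + t) (q(t) = (-5 + t)*(2*t) = 2*t*(-5 + t))
E = 8 (E = 8 - (2*5*(-5 + 5) + (½)/(-5))*0 = 8 - (2*5*0 + (½)*(-⅕))*0 = 8 - (0 - ⅒)*0 = 8 - (-1)*0/10 = 8 - 1*0 = 8 + 0 = 8)
s = 8
266*s = 266*8 = 2128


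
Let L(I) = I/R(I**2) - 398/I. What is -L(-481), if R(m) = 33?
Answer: 218227/15873 ≈ 13.748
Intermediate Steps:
L(I) = -398/I + I/33 (L(I) = I/33 - 398/I = -398/I + I/33)
-L(-481) = -(-398/(-481) + (1/33)*(-481)) = -(-398*(-1/481) - 481/33) = -(398/481 - 481/33) = -1*(-218227/15873) = 218227/15873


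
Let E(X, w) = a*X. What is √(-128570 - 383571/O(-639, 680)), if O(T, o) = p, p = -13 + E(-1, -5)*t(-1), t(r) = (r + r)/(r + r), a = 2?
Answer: I*√2574965/5 ≈ 320.93*I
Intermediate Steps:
E(X, w) = 2*X
t(r) = 1 (t(r) = (2*r)/((2*r)) = (2*r)*(1/(2*r)) = 1)
p = -15 (p = -13 + (2*(-1))*1 = -13 - 2*1 = -13 - 2 = -15)
O(T, o) = -15
√(-128570 - 383571/O(-639, 680)) = √(-128570 - 383571/(-15)) = √(-128570 - 383571*(-1/15)) = √(-128570 + 127857/5) = √(-514993/5) = I*√2574965/5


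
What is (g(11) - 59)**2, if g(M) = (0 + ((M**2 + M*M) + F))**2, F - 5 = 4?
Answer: 3961695364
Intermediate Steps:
F = 9 (F = 5 + 4 = 9)
g(M) = (9 + 2*M**2)**2 (g(M) = (0 + ((M**2 + M*M) + 9))**2 = (0 + ((M**2 + M**2) + 9))**2 = (0 + (2*M**2 + 9))**2 = (0 + (9 + 2*M**2))**2 = (9 + 2*M**2)**2)
(g(11) - 59)**2 = ((9 + 2*11**2)**2 - 59)**2 = ((9 + 2*121)**2 - 59)**2 = ((9 + 242)**2 - 59)**2 = (251**2 - 59)**2 = (63001 - 59)**2 = 62942**2 = 3961695364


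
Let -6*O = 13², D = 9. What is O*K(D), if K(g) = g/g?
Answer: -169/6 ≈ -28.167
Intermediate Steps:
K(g) = 1
O = -169/6 (O = -⅙*13² = -⅙*169 = -169/6 ≈ -28.167)
O*K(D) = -169/6*1 = -169/6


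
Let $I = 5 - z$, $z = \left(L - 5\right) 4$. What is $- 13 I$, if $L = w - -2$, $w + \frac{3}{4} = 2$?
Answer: $-156$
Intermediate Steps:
$w = \frac{5}{4}$ ($w = - \frac{3}{4} + 2 = \frac{5}{4} \approx 1.25$)
$L = \frac{13}{4}$ ($L = \frac{5}{4} - -2 = \frac{5}{4} + 2 = \frac{13}{4} \approx 3.25$)
$z = -7$ ($z = \left(\frac{13}{4} - 5\right) 4 = \left(- \frac{7}{4}\right) 4 = -7$)
$I = 12$ ($I = 5 - -7 = 5 + 7 = 12$)
$- 13 I = \left(-13\right) 12 = -156$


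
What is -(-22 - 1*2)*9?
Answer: 216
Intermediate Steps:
-(-22 - 1*2)*9 = -(-22 - 2)*9 = -1*(-24)*9 = 24*9 = 216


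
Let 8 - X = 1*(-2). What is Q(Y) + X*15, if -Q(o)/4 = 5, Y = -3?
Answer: 130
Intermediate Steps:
X = 10 (X = 8 - (-2) = 8 - 1*(-2) = 8 + 2 = 10)
Q(o) = -20 (Q(o) = -4*5 = -20)
Q(Y) + X*15 = -20 + 10*15 = -20 + 150 = 130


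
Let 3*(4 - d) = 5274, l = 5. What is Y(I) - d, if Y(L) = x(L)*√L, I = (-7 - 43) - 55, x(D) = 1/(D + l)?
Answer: 1754 - I*√105/100 ≈ 1754.0 - 0.10247*I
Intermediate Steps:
x(D) = 1/(5 + D) (x(D) = 1/(D + 5) = 1/(5 + D))
I = -105 (I = -50 - 55 = -105)
Y(L) = √L/(5 + L)
d = -1754 (d = 4 - ⅓*5274 = 4 - 1758 = -1754)
Y(I) - d = √(-105)/(5 - 105) - 1*(-1754) = (I*√105)/(-100) + 1754 = (I*√105)*(-1/100) + 1754 = -I*√105/100 + 1754 = 1754 - I*√105/100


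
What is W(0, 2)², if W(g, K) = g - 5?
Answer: 25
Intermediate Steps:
W(g, K) = -5 + g
W(0, 2)² = (-5 + 0)² = (-5)² = 25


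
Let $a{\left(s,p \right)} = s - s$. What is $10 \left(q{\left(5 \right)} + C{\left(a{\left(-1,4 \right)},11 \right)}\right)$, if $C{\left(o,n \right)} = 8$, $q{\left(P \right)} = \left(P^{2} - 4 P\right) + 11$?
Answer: $240$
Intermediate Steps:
$a{\left(s,p \right)} = 0$
$q{\left(P \right)} = 11 + P^{2} - 4 P$
$10 \left(q{\left(5 \right)} + C{\left(a{\left(-1,4 \right)},11 \right)}\right) = 10 \left(\left(11 + 5^{2} - 20\right) + 8\right) = 10 \left(\left(11 + 25 - 20\right) + 8\right) = 10 \left(16 + 8\right) = 10 \cdot 24 = 240$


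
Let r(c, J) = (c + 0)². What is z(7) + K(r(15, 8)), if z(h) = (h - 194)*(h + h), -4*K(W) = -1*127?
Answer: -10345/4 ≈ -2586.3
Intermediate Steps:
r(c, J) = c²
K(W) = 127/4 (K(W) = -(-1)*127/4 = -¼*(-127) = 127/4)
z(h) = 2*h*(-194 + h) (z(h) = (-194 + h)*(2*h) = 2*h*(-194 + h))
z(7) + K(r(15, 8)) = 2*7*(-194 + 7) + 127/4 = 2*7*(-187) + 127/4 = -2618 + 127/4 = -10345/4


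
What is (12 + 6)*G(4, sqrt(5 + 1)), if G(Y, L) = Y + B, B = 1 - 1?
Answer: 72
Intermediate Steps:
B = 0
G(Y, L) = Y (G(Y, L) = Y + 0 = Y)
(12 + 6)*G(4, sqrt(5 + 1)) = (12 + 6)*4 = 18*4 = 72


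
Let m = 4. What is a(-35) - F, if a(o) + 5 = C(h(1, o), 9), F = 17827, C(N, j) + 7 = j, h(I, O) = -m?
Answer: -17830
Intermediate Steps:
h(I, O) = -4 (h(I, O) = -1*4 = -4)
C(N, j) = -7 + j
a(o) = -3 (a(o) = -5 + (-7 + 9) = -5 + 2 = -3)
a(-35) - F = -3 - 1*17827 = -3 - 17827 = -17830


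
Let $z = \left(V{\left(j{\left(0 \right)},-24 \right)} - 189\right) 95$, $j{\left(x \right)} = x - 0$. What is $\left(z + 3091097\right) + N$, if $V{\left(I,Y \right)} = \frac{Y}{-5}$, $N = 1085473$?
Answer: $4159071$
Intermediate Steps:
$j{\left(x \right)} = x$ ($j{\left(x \right)} = x + 0 = x$)
$V{\left(I,Y \right)} = - \frac{Y}{5}$ ($V{\left(I,Y \right)} = Y \left(- \frac{1}{5}\right) = - \frac{Y}{5}$)
$z = -17499$ ($z = \left(\left(- \frac{1}{5}\right) \left(-24\right) - 189\right) 95 = \left(\frac{24}{5} - 189\right) 95 = \left(- \frac{921}{5}\right) 95 = -17499$)
$\left(z + 3091097\right) + N = \left(-17499 + 3091097\right) + 1085473 = 3073598 + 1085473 = 4159071$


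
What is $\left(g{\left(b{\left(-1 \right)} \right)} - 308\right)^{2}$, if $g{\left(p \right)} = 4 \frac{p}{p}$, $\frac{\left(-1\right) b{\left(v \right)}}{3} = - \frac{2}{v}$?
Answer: $92416$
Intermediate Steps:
$b{\left(v \right)} = \frac{6}{v}$ ($b{\left(v \right)} = - 3 \left(- \frac{2}{v}\right) = \frac{6}{v}$)
$g{\left(p \right)} = 4$ ($g{\left(p \right)} = 4 \cdot 1 = 4$)
$\left(g{\left(b{\left(-1 \right)} \right)} - 308\right)^{2} = \left(4 - 308\right)^{2} = \left(-304\right)^{2} = 92416$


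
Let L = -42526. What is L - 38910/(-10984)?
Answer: -233533337/5492 ≈ -42522.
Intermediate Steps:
L - 38910/(-10984) = -42526 - 38910/(-10984) = -42526 - 38910*(-1)/10984 = -42526 - 1*(-19455/5492) = -42526 + 19455/5492 = -233533337/5492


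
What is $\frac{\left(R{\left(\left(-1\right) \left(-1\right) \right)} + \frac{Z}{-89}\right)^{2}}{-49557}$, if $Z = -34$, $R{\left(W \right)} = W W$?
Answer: $- \frac{5043}{130846999} \approx -3.8541 \cdot 10^{-5}$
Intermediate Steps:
$R{\left(W \right)} = W^{2}$
$\frac{\left(R{\left(\left(-1\right) \left(-1\right) \right)} + \frac{Z}{-89}\right)^{2}}{-49557} = \frac{\left(\left(\left(-1\right) \left(-1\right)\right)^{2} - \frac{34}{-89}\right)^{2}}{-49557} = \left(1^{2} - - \frac{34}{89}\right)^{2} \left(- \frac{1}{49557}\right) = \left(1 + \frac{34}{89}\right)^{2} \left(- \frac{1}{49557}\right) = \left(\frac{123}{89}\right)^{2} \left(- \frac{1}{49557}\right) = \frac{15129}{7921} \left(- \frac{1}{49557}\right) = - \frac{5043}{130846999}$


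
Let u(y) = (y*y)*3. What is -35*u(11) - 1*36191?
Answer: -48896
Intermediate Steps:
u(y) = 3*y**2 (u(y) = y**2*3 = 3*y**2)
-35*u(11) - 1*36191 = -105*11**2 - 1*36191 = -105*121 - 36191 = -35*363 - 36191 = -12705 - 36191 = -48896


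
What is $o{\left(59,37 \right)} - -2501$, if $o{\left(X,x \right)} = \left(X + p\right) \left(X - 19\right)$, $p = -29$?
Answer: $3701$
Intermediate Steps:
$o{\left(X,x \right)} = \left(-29 + X\right) \left(-19 + X\right)$ ($o{\left(X,x \right)} = \left(X - 29\right) \left(X - 19\right) = \left(-29 + X\right) \left(-19 + X\right)$)
$o{\left(59,37 \right)} - -2501 = \left(551 + 59^{2} - 2832\right) - -2501 = \left(551 + 3481 - 2832\right) + 2501 = 1200 + 2501 = 3701$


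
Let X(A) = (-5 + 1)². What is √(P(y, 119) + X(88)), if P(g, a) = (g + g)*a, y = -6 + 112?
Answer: 2*√6311 ≈ 158.88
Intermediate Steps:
y = 106
X(A) = 16 (X(A) = (-4)² = 16)
P(g, a) = 2*a*g (P(g, a) = (2*g)*a = 2*a*g)
√(P(y, 119) + X(88)) = √(2*119*106 + 16) = √(25228 + 16) = √25244 = 2*√6311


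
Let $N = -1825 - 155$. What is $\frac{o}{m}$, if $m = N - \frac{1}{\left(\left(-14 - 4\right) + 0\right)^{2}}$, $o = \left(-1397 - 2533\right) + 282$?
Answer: $\frac{1181952}{641521} \approx 1.8424$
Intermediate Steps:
$o = -3648$ ($o = \left(-1397 - 2533\right) + 282 = -3930 + 282 = -3648$)
$N = -1980$
$m = - \frac{641521}{324}$ ($m = -1980 - \frac{1}{\left(\left(-14 - 4\right) + 0\right)^{2}} = -1980 - \frac{1}{\left(-18 + 0\right)^{2}} = -1980 - \frac{1}{\left(-18\right)^{2}} = -1980 - \frac{1}{324} = - \frac{641521}{324} \approx -1980.0$)
$\frac{o}{m} = - \frac{3648}{- \frac{641521}{324}} = \left(-3648\right) \left(- \frac{324}{641521}\right) = \frac{1181952}{641521}$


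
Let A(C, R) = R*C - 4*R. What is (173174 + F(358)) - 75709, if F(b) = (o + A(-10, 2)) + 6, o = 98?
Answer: 97541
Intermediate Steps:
A(C, R) = -4*R + C*R (A(C, R) = C*R - 4*R = -4*R + C*R)
F(b) = 76 (F(b) = (98 + 2*(-4 - 10)) + 6 = (98 + 2*(-14)) + 6 = (98 - 28) + 6 = 70 + 6 = 76)
(173174 + F(358)) - 75709 = (173174 + 76) - 75709 = 173250 - 75709 = 97541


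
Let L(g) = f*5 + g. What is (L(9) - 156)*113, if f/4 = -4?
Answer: -25651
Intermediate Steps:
f = -16 (f = 4*(-4) = -16)
L(g) = -80 + g (L(g) = -16*5 + g = -80 + g)
(L(9) - 156)*113 = ((-80 + 9) - 156)*113 = (-71 - 156)*113 = -227*113 = -25651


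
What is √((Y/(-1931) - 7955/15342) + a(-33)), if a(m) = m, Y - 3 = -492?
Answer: I*√29195748734972466/29625402 ≈ 5.7676*I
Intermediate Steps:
Y = -489 (Y = 3 - 492 = -489)
√((Y/(-1931) - 7955/15342) + a(-33)) = √((-489/(-1931) - 7955/15342) - 33) = √((-489*(-1/1931) - 7955*1/15342) - 33) = √((489/1931 - 7955/15342) - 33) = √(-7858867/29625402 - 33) = √(-985497133/29625402) = I*√29195748734972466/29625402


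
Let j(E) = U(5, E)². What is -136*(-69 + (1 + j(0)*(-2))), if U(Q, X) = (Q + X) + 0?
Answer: 16048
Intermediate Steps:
U(Q, X) = Q + X
j(E) = (5 + E)²
-136*(-69 + (1 + j(0)*(-2))) = -136*(-69 + (1 + (5 + 0)²*(-2))) = -136*(-69 + (1 + 5²*(-2))) = -136*(-69 + (1 + 25*(-2))) = -136*(-69 + (1 - 50)) = -136*(-69 - 49) = -136*(-118) = 16048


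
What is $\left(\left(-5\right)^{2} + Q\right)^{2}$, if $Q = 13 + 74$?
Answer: $12544$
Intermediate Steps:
$Q = 87$
$\left(\left(-5\right)^{2} + Q\right)^{2} = \left(\left(-5\right)^{2} + 87\right)^{2} = \left(25 + 87\right)^{2} = 112^{2} = 12544$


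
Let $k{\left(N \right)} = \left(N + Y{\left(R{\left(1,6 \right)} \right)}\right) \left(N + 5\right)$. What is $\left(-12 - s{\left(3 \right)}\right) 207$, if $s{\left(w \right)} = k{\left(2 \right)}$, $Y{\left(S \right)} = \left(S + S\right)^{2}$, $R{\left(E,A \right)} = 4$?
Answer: $-98118$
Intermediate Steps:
$Y{\left(S \right)} = 4 S^{2}$ ($Y{\left(S \right)} = \left(2 S\right)^{2} = 4 S^{2}$)
$k{\left(N \right)} = \left(5 + N\right) \left(64 + N\right)$ ($k{\left(N \right)} = \left(N + 4 \cdot 4^{2}\right) \left(N + 5\right) = \left(N + 4 \cdot 16\right) \left(5 + N\right) = \left(N + 64\right) \left(5 + N\right) = \left(64 + N\right) \left(5 + N\right) = \left(5 + N\right) \left(64 + N\right)$)
$s{\left(w \right)} = 462$ ($s{\left(w \right)} = 320 + 2^{2} + 69 \cdot 2 = 320 + 4 + 138 = 462$)
$\left(-12 - s{\left(3 \right)}\right) 207 = \left(-12 - 462\right) 207 = \left(-474\right) 207 = -98118$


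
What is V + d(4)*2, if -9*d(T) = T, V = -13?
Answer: -125/9 ≈ -13.889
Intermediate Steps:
d(T) = -T/9
V + d(4)*2 = -13 - ⅑*4*2 = -13 - 4/9*2 = -13 - 8/9 = -125/9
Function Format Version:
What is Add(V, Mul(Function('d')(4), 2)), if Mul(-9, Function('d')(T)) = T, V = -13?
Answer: Rational(-125, 9) ≈ -13.889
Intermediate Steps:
Function('d')(T) = Mul(Rational(-1, 9), T)
Add(V, Mul(Function('d')(4), 2)) = Add(-13, Mul(Mul(Rational(-1, 9), 4), 2)) = Add(-13, Mul(Rational(-4, 9), 2)) = Add(-13, Rational(-8, 9)) = Rational(-125, 9)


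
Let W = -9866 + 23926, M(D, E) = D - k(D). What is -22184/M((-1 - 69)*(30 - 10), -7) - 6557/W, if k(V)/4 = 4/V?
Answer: 26488640057/1722335940 ≈ 15.379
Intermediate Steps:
k(V) = 16/V (k(V) = 4*(4/V) = 16/V)
M(D, E) = D - 16/D
W = 14060
-22184/M((-1 - 69)*(30 - 10), -7) - 6557/W = -22184/((-1 - 69)*(30 - 10) - 16*1/((-1 - 69)*(30 - 10))) - 6557/14060 = -22184/(-70*20 - 16/((-70*20))) - 6557*1/14060 = -22184/(-1400 - 16/(-1400)) - 6557/14060 = -22184/(-1400 - 16*(-1/1400)) - 6557/14060 = -22184/(-1400 + 2/175) - 6557/14060 = -22184/(-244998/175) - 6557/14060 = -22184*(-175/244998) - 6557/14060 = 1941100/122499 - 6557/14060 = 26488640057/1722335940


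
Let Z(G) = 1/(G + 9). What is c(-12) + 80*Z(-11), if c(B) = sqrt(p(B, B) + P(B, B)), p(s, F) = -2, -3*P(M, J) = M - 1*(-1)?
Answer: -40 + sqrt(15)/3 ≈ -38.709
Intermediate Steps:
P(M, J) = -1/3 - M/3 (P(M, J) = -(M - 1*(-1))/3 = -(M + 1)/3 = -(1 + M)/3 = -1/3 - M/3)
c(B) = sqrt(-7/3 - B/3) (c(B) = sqrt(-2 + (-1/3 - B/3)) = sqrt(-7/3 - B/3))
Z(G) = 1/(9 + G)
c(-12) + 80*Z(-11) = sqrt(-21 - 3*(-12))/3 + 80/(9 - 11) = sqrt(-21 + 36)/3 + 80/(-2) = sqrt(15)/3 + 80*(-1/2) = sqrt(15)/3 - 40 = -40 + sqrt(15)/3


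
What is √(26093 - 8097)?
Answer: 2*√4499 ≈ 134.15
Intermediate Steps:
√(26093 - 8097) = √17996 = 2*√4499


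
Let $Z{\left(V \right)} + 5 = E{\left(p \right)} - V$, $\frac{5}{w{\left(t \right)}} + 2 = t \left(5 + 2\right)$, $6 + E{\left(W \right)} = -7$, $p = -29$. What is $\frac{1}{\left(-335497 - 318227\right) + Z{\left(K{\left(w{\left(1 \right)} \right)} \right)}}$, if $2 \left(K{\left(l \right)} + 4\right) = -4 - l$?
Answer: $- \frac{2}{1307471} \approx -1.5297 \cdot 10^{-6}$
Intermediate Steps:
$E{\left(W \right)} = -13$ ($E{\left(W \right)} = -6 - 7 = -13$)
$w{\left(t \right)} = \frac{5}{-2 + 7 t}$ ($w{\left(t \right)} = \frac{5}{-2 + t \left(5 + 2\right)} = \frac{5}{-2 + t 7} = \frac{5}{-2 + 7 t}$)
$K{\left(l \right)} = -6 - \frac{l}{2}$ ($K{\left(l \right)} = -4 + \frac{-4 - l}{2} = -4 - \left(2 + \frac{l}{2}\right) = -6 - \frac{l}{2}$)
$Z{\left(V \right)} = -18 - V$ ($Z{\left(V \right)} = -5 - \left(13 + V\right) = -18 - V$)
$\frac{1}{\left(-335497 - 318227\right) + Z{\left(K{\left(w{\left(1 \right)} \right)} \right)}} = \frac{1}{\left(-335497 - 318227\right) - \left(12 - \frac{5}{2 \left(-2 + 7 \cdot 1\right)}\right)} = \frac{1}{-653724 - \left(12 - \frac{5}{2 \left(-2 + 7\right)}\right)} = \frac{1}{-653724 - \left(12 - \frac{5}{2 \cdot 5}\right)} = \frac{1}{-653724 - \left(12 - \frac{5}{2} \cdot \frac{1}{5}\right)} = \frac{1}{-653724 - \left(12 - \frac{1}{2}\right)} = \frac{1}{-653724 - \frac{23}{2}} = \frac{1}{- \frac{1307471}{2}} = - \frac{2}{1307471}$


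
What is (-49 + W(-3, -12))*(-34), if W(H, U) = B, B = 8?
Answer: 1394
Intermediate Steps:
W(H, U) = 8
(-49 + W(-3, -12))*(-34) = (-49 + 8)*(-34) = -41*(-34) = 1394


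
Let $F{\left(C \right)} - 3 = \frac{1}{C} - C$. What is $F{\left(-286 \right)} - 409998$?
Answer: $- \frac{117176775}{286} \approx -4.0971 \cdot 10^{5}$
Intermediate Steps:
$F{\left(C \right)} = 3 + \frac{1}{C} - C$ ($F{\left(C \right)} = 3 - \left(C - \frac{1}{C}\right) = 3 + \frac{1}{C} - C$)
$F{\left(-286 \right)} - 409998 = \left(3 + \frac{1}{-286} - -286\right) - 409998 = \left(3 - \frac{1}{286} + 286\right) - 409998 = \frac{82653}{286} - 409998 = - \frac{117176775}{286}$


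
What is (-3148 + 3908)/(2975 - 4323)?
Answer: -190/337 ≈ -0.56380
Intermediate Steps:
(-3148 + 3908)/(2975 - 4323) = 760/(-1348) = 760*(-1/1348) = -190/337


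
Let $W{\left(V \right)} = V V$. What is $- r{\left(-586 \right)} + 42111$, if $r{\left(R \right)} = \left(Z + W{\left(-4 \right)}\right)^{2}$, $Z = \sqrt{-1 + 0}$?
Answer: $41856 - 32 i \approx 41856.0 - 32.0 i$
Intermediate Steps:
$W{\left(V \right)} = V^{2}$
$Z = i$ ($Z = \sqrt{-1} = i \approx 1.0 i$)
$r{\left(R \right)} = \left(16 + i\right)^{2}$ ($r{\left(R \right)} = \left(i + \left(-4\right)^{2}\right)^{2} = \left(i + 16\right)^{2} = \left(16 + i\right)^{2}$)
$- r{\left(-586 \right)} + 42111 = - \left(16 + i\right)^{2} + 42111 = 42111 - \left(16 + i\right)^{2}$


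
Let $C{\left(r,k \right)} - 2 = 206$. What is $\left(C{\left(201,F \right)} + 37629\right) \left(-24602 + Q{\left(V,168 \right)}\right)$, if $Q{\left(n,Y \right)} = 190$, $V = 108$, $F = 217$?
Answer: $-923676844$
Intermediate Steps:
$C{\left(r,k \right)} = 208$ ($C{\left(r,k \right)} = 2 + 206 = 208$)
$\left(C{\left(201,F \right)} + 37629\right) \left(-24602 + Q{\left(V,168 \right)}\right) = \left(208 + 37629\right) \left(-24602 + 190\right) = 37837 \left(-24412\right) = -923676844$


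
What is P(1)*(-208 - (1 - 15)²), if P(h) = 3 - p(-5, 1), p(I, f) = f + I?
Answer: -2828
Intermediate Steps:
p(I, f) = I + f
P(h) = 7 (P(h) = 3 - (-5 + 1) = 3 - 1*(-4) = 3 + 4 = 7)
P(1)*(-208 - (1 - 15)²) = 7*(-208 - (1 - 15)²) = 7*(-208 - 1*(-14)²) = 7*(-208 - 1*196) = 7*(-208 - 196) = 7*(-404) = -2828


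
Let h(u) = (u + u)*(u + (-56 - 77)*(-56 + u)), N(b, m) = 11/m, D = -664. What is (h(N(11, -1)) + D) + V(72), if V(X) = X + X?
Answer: -196320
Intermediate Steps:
V(X) = 2*X
h(u) = 2*u*(7448 - 132*u) (h(u) = (2*u)*(u - 133*(-56 + u)) = (2*u)*(u + (7448 - 133*u)) = (2*u)*(7448 - 132*u) = 2*u*(7448 - 132*u))
(h(N(11, -1)) + D) + V(72) = (8*(11/(-1))*(1862 - 363/(-1)) - 664) + 2*72 = (8*(11*(-1))*(1862 - 363*(-1)) - 664) + 144 = (8*(-11)*(1862 - 33*(-11)) - 664) + 144 = (8*(-11)*(1862 + 363) - 664) + 144 = (8*(-11)*2225 - 664) + 144 = (-195800 - 664) + 144 = -196464 + 144 = -196320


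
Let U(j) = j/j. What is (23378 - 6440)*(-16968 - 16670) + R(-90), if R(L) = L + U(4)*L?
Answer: -569760624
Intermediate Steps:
U(j) = 1
R(L) = 2*L (R(L) = L + 1*L = L + L = 2*L)
(23378 - 6440)*(-16968 - 16670) + R(-90) = (23378 - 6440)*(-16968 - 16670) + 2*(-90) = 16938*(-33638) - 180 = -569760444 - 180 = -569760624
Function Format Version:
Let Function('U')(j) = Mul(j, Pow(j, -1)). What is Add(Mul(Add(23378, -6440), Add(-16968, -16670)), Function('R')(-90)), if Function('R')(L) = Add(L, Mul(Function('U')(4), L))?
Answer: -569760624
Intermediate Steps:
Function('U')(j) = 1
Function('R')(L) = Mul(2, L) (Function('R')(L) = Add(L, Mul(1, L)) = Add(L, L) = Mul(2, L))
Add(Mul(Add(23378, -6440), Add(-16968, -16670)), Function('R')(-90)) = Add(Mul(Add(23378, -6440), Add(-16968, -16670)), Mul(2, -90)) = Add(Mul(16938, -33638), -180) = Add(-569760444, -180) = -569760624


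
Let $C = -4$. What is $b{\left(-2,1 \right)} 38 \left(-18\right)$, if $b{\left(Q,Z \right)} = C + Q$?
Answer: $4104$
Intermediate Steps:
$b{\left(Q,Z \right)} = -4 + Q$
$b{\left(-2,1 \right)} 38 \left(-18\right) = \left(-4 - 2\right) 38 \left(-18\right) = \left(-6\right) 38 \left(-18\right) = \left(-228\right) \left(-18\right) = 4104$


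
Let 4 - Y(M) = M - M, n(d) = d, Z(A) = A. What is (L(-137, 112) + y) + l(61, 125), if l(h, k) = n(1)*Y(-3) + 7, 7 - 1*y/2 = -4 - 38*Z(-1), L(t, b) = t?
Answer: -180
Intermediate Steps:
Y(M) = 4 (Y(M) = 4 - (M - M) = 4 - 1*0 = 4 + 0 = 4)
y = -54 (y = 14 - 2*(-4 - 38*(-1)) = 14 - 2*(-4 + 38) = 14 - 2*34 = 14 - 68 = -54)
l(h, k) = 11 (l(h, k) = 1*4 + 7 = 4 + 7 = 11)
(L(-137, 112) + y) + l(61, 125) = (-137 - 54) + 11 = -191 + 11 = -180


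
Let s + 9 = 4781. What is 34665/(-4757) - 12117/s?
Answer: -223061949/22700404 ≈ -9.8263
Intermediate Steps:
s = 4772 (s = -9 + 4781 = 4772)
34665/(-4757) - 12117/s = 34665/(-4757) - 12117/4772 = 34665*(-1/4757) - 12117*1/4772 = -34665/4757 - 12117/4772 = -223061949/22700404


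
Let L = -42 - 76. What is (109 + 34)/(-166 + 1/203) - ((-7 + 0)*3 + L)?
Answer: 4654854/33697 ≈ 138.14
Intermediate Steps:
L = -118
(109 + 34)/(-166 + 1/203) - ((-7 + 0)*3 + L) = (109 + 34)/(-166 + 1/203) - ((-7 + 0)*3 - 118) = 143/(-166 + 1/203) - (-7*3 - 118) = 143/(-33697/203) - (-21 - 118) = 143*(-203/33697) - 1*(-139) = -29029/33697 + 139 = 4654854/33697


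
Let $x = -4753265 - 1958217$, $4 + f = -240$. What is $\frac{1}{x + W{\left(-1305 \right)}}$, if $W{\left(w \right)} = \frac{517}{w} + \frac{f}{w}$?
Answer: $- \frac{435}{2919494761} \approx -1.49 \cdot 10^{-7}$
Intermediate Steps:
$f = -244$ ($f = -4 - 240 = -244$)
$x = -6711482$ ($x = -4753265 - 1958217 = -6711482$)
$W{\left(w \right)} = \frac{273}{w}$ ($W{\left(w \right)} = \frac{517}{w} - \frac{244}{w} = \frac{273}{w}$)
$\frac{1}{x + W{\left(-1305 \right)}} = \frac{1}{-6711482 + \frac{273}{-1305}} = \frac{1}{-6711482 + 273 \left(- \frac{1}{1305}\right)} = \frac{1}{-6711482 - \frac{91}{435}} = \frac{1}{- \frac{2919494761}{435}} = - \frac{435}{2919494761}$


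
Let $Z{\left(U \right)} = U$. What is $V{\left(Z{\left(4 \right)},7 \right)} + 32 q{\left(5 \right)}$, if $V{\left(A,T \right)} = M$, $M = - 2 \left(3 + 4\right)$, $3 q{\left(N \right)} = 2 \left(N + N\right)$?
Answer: $\frac{598}{3} \approx 199.33$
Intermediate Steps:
$q{\left(N \right)} = \frac{4 N}{3}$ ($q{\left(N \right)} = \frac{2 \left(N + N\right)}{3} = \frac{2 \cdot 2 N}{3} = \frac{4 N}{3}$)
$M = -14$ ($M = \left(-2\right) 7 = -14$)
$V{\left(A,T \right)} = -14$
$V{\left(Z{\left(4 \right)},7 \right)} + 32 q{\left(5 \right)} = -14 + 32 \cdot \frac{4}{3} \cdot 5 = -14 + 32 \cdot \frac{20}{3} = -14 + \frac{640}{3} = \frac{598}{3}$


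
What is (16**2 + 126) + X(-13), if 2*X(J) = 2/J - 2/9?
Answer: 44672/117 ≈ 381.81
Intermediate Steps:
X(J) = -1/9 + 1/J (X(J) = (2/J - 2/9)/2 = (-2/9 + 2/J)/2 = -1/9 + 1/J)
(16**2 + 126) + X(-13) = (16**2 + 126) + (1/9)*(9 - 1*(-13))/(-13) = (256 + 126) + (1/9)*(-1/13)*(9 + 13) = 382 + (1/9)*(-1/13)*22 = 382 - 22/117 = 44672/117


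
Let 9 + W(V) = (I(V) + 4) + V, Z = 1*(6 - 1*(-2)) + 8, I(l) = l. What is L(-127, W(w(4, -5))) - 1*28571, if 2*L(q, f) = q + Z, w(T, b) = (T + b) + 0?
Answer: -57253/2 ≈ -28627.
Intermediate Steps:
Z = 16 (Z = 1*(6 + 2) + 8 = 1*8 + 8 = 8 + 8 = 16)
w(T, b) = T + b
W(V) = -5 + 2*V (W(V) = -9 + ((V + 4) + V) = -9 + ((4 + V) + V) = -9 + (4 + 2*V) = -5 + 2*V)
L(q, f) = 8 + q/2 (L(q, f) = (q + 16)/2 = (16 + q)/2 = 8 + q/2)
L(-127, W(w(4, -5))) - 1*28571 = (8 + (½)*(-127)) - 1*28571 = (8 - 127/2) - 28571 = -111/2 - 28571 = -57253/2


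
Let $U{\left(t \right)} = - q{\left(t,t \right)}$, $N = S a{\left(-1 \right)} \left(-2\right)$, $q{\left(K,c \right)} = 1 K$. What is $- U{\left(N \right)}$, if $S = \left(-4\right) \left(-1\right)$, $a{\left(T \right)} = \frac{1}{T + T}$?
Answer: $4$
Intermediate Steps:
$q{\left(K,c \right)} = K$
$a{\left(T \right)} = \frac{1}{2 T}$
$S = 4$
$N = 4$ ($N = 4 \frac{1}{2 \left(-1\right)} \left(-2\right) = 4 \cdot \frac{1}{2} \left(-1\right) \left(-2\right) = 4 \left(- \frac{1}{2}\right) \left(-2\right) = \left(-2\right) \left(-2\right) = 4$)
$U{\left(t \right)} = - t$
$- U{\left(N \right)} = - \left(-1\right) 4 = \left(-1\right) \left(-4\right) = 4$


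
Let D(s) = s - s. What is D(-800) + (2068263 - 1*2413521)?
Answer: -345258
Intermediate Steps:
D(s) = 0
D(-800) + (2068263 - 1*2413521) = 0 + (2068263 - 1*2413521) = 0 + (2068263 - 2413521) = 0 - 345258 = -345258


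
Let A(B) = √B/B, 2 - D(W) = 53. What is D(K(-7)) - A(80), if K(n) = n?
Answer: -51 - √5/20 ≈ -51.112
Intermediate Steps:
D(W) = -51 (D(W) = 2 - 1*53 = 2 - 53 = -51)
A(B) = B^(-½)
D(K(-7)) - A(80) = -51 - 1/√80 = -51 - √5/20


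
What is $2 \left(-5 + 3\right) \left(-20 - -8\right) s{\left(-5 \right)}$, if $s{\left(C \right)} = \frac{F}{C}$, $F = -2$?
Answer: $\frac{96}{5} \approx 19.2$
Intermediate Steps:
$s{\left(C \right)} = - \frac{2}{C}$
$2 \left(-5 + 3\right) \left(-20 - -8\right) s{\left(-5 \right)} = 2 \left(-5 + 3\right) \left(-20 - -8\right) \left(- \frac{2}{-5}\right) = 2 \left(-2\right) \left(-20 + 8\right) \left(\left(-2\right) \left(- \frac{1}{5}\right)\right) = \left(-4\right) \left(-12\right) \frac{2}{5} = 48 \cdot \frac{2}{5} = \frac{96}{5}$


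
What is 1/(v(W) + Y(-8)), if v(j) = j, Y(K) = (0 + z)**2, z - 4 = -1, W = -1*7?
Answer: 1/2 ≈ 0.50000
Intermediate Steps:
W = -7
z = 3 (z = 4 - 1 = 3)
Y(K) = 9 (Y(K) = (0 + 3)**2 = 3**2 = 9)
1/(v(W) + Y(-8)) = 1/(-7 + 9) = 1/2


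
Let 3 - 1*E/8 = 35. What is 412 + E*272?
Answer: -69220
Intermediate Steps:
E = -256 (E = 24 - 8*35 = 24 - 280 = -256)
412 + E*272 = 412 - 256*272 = 412 - 69632 = -69220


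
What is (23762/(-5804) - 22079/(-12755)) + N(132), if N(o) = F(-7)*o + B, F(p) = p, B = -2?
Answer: -34363368157/37015010 ≈ -928.36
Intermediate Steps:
N(o) = -2 - 7*o (N(o) = -7*o - 2 = -2 - 7*o)
(23762/(-5804) - 22079/(-12755)) + N(132) = (23762/(-5804) - 22079/(-12755)) + (-2 - 7*132) = (23762*(-1/5804) - 22079*(-1/12755)) + (-2 - 924) = (-11881/2902 + 22079/12755) - 926 = -87468897/37015010 - 926 = -34363368157/37015010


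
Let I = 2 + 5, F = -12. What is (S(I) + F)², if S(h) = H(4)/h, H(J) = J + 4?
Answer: 5776/49 ≈ 117.88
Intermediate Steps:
H(J) = 4 + J
I = 7
S(h) = 8/h (S(h) = (4 + 4)/h = 8/h)
(S(I) + F)² = (8/7 - 12)² = (-76/7)² = 5776/49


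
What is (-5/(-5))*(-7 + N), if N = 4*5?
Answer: 13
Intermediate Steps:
N = 20
(-5/(-5))*(-7 + N) = (-5/(-5))*(-7 + 20) = -5*(-⅕)*13 = 1*13 = 13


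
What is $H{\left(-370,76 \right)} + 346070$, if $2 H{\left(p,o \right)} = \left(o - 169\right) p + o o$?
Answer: $366163$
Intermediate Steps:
$H{\left(p,o \right)} = \frac{o^{2}}{2} + \frac{p \left(-169 + o\right)}{2}$ ($H{\left(p,o \right)} = \frac{\left(o - 169\right) p + o o}{2} = \frac{\left(o - 169\right) p + o^{2}}{2} = \frac{\left(-169 + o\right) p + o^{2}}{2} = \frac{p \left(-169 + o\right) + o^{2}}{2} = \frac{o^{2} + p \left(-169 + o\right)}{2} = \frac{o^{2}}{2} + \frac{p \left(-169 + o\right)}{2}$)
$H{\left(-370,76 \right)} + 346070 = \left(\frac{76^{2}}{2} - -31265 + \frac{1}{2} \cdot 76 \left(-370\right)\right) + 346070 = \left(\frac{1}{2} \cdot 5776 + 31265 - 14060\right) + 346070 = \left(2888 + 31265 - 14060\right) + 346070 = 20093 + 346070 = 366163$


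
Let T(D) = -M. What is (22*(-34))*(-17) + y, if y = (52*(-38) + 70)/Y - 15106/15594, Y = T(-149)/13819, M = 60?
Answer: 11739646561/25990 ≈ 4.5170e+5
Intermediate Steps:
T(D) = -60 (T(D) = -1*60 = -60)
Y = -60/13819 ≈ -0.0043418
y = 11409157721/25990 (y = (52*(-38) + 70)/(-60/13819) - 15106/15594 = (-1976 + 70)*(-13819/60) - 15106*1/15594 = -1906*(-13819/60) - 7553/7797 = 13169507/30 - 7553/7797 = 11409157721/25990 ≈ 4.3898e+5)
(22*(-34))*(-17) + y = (22*(-34))*(-17) + 11409157721/25990 = -748*(-17) + 11409157721/25990 = 12716 + 11409157721/25990 = 11739646561/25990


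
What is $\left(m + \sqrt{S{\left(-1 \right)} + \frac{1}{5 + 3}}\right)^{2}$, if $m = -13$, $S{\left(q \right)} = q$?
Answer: $\frac{\left(52 - i \sqrt{14}\right)^{2}}{16} \approx 168.13 - 24.321 i$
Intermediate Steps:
$\left(m + \sqrt{S{\left(-1 \right)} + \frac{1}{5 + 3}}\right)^{2} = \left(-13 + \sqrt{-1 + \frac{1}{5 + 3}}\right)^{2} = \left(-13 + \sqrt{-1 + \frac{1}{8}}\right)^{2} = \left(-13 + \sqrt{- \frac{7}{8}}\right)^{2} = \left(-13 + \frac{i \sqrt{14}}{4}\right)^{2}$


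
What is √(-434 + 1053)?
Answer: √619 ≈ 24.880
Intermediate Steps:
√(-434 + 1053) = √619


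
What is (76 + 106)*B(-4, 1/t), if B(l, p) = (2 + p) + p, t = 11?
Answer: 4368/11 ≈ 397.09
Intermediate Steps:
B(l, p) = 2 + 2*p
(76 + 106)*B(-4, 1/t) = (76 + 106)*(2 + 2/11) = 182*(2 + 2*(1/11)) = 182*(2 + 2/11) = 182*(24/11) = 4368/11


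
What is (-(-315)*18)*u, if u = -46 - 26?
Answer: -408240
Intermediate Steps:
u = -72
(-(-315)*18)*u = -(-315)*18*(-72) = -63*(-90)*(-72) = 5670*(-72) = -408240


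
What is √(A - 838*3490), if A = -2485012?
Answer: 4*I*√338102 ≈ 2325.9*I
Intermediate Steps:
√(A - 838*3490) = √(-2485012 - 838*3490) = √(-2485012 - 2924620) = √(-5409632) = 4*I*√338102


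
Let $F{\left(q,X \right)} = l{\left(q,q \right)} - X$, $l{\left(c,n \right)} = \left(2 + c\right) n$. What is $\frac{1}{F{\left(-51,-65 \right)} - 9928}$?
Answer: $- \frac{1}{7364} \approx -0.0001358$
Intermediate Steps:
$l{\left(c,n \right)} = n \left(2 + c\right)$
$F{\left(q,X \right)} = - X + q \left(2 + q\right)$ ($F{\left(q,X \right)} = q \left(2 + q\right) - X = - X + q \left(2 + q\right)$)
$\frac{1}{F{\left(-51,-65 \right)} - 9928} = \frac{1}{\left(\left(-1\right) \left(-65\right) - 51 \left(2 - 51\right)\right) - 9928} = \frac{1}{\left(65 - -2499\right) - 9928} = \frac{1}{\left(65 + 2499\right) - 9928} = \frac{1}{2564 - 9928} = \frac{1}{-7364} = - \frac{1}{7364}$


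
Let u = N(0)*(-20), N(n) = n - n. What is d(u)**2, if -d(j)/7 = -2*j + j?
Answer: 0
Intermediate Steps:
N(n) = 0
u = 0 (u = 0*(-20) = 0)
d(j) = 7*j (d(j) = -7*(-2*j + j) = -(-7)*j = 7*j)
d(u)**2 = (7*0)**2 = 0**2 = 0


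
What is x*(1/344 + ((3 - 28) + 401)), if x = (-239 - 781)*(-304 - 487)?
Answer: 26089533225/86 ≈ 3.0337e+8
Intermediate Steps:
x = 806820 (x = -1020*(-791) = 806820)
x*(1/344 + ((3 - 28) + 401)) = 806820*(1/344 + ((3 - 28) + 401)) = 806820*(1/344 + (-25 + 401)) = 806820*(1/344 + 376) = 806820*(129345/344) = 26089533225/86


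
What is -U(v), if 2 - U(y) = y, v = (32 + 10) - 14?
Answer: 26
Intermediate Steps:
v = 28 (v = 42 - 14 = 28)
U(y) = 2 - y
-U(v) = -(2 - 1*28) = -(2 - 28) = -1*(-26) = 26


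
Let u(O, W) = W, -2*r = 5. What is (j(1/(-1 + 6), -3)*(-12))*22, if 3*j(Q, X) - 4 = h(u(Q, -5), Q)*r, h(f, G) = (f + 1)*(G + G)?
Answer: -704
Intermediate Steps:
r = -5/2 (r = -1/2*5 = -5/2 ≈ -2.5000)
h(f, G) = 2*G*(1 + f) (h(f, G) = (1 + f)*(2*G) = 2*G*(1 + f))
j(Q, X) = 4/3 + 20*Q/3 (j(Q, X) = 4/3 + ((2*Q*(1 - 5))*(-5/2))/3 = 4/3 + ((2*Q*(-4))*(-5/2))/3 = 4/3 + (-8*Q*(-5/2))/3 = 4/3 + (20*Q)/3 = 4/3 + 20*Q/3)
(j(1/(-1 + 6), -3)*(-12))*22 = ((4/3 + 20/(3*(-1 + 6)))*(-12))*22 = ((4/3 + (20/3)/5)*(-12))*22 = ((4/3 + (20/3)*(1/5))*(-12))*22 = ((4/3 + 4/3)*(-12))*22 = ((8/3)*(-12))*22 = -32*22 = -704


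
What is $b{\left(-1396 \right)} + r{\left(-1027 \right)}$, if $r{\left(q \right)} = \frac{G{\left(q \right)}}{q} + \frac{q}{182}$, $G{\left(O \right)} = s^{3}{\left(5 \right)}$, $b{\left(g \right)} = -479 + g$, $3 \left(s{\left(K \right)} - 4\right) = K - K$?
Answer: $- \frac{27040779}{14378} \approx -1880.7$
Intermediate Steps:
$s{\left(K \right)} = 4$ ($s{\left(K \right)} = 4 + \frac{K - K}{3} = 4 + \frac{1}{3} \cdot 0 = 4 + 0 = 4$)
$G{\left(O \right)} = 64$ ($G{\left(O \right)} = 4^{3} = 64$)
$r{\left(q \right)} = \frac{64}{q} + \frac{q}{182}$
$b{\left(-1396 \right)} + r{\left(-1027 \right)} = \left(-479 - 1396\right) + \left(\frac{64}{-1027} + \frac{1}{182} \left(-1027\right)\right) = -1875 + \left(64 \left(- \frac{1}{1027}\right) - \frac{79}{14}\right) = -1875 - \frac{82029}{14378} = - \frac{27040779}{14378}$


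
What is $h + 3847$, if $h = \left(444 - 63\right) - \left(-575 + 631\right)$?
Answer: $4172$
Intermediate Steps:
$h = 325$ ($h = \left(444 - 63\right) - 56 = 381 - 56 = 325$)
$h + 3847 = 325 + 3847 = 4172$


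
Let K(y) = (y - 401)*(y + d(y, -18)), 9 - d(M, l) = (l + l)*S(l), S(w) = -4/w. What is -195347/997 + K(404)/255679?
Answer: -49944866402/254911963 ≈ -195.93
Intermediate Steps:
d(M, l) = 17 (d(M, l) = 9 - (l + l)*(-4/l) = 9 - 2*l*(-4/l) = 9 - 1*(-8) = 9 + 8 = 17)
K(y) = (-401 + y)*(17 + y) (K(y) = (y - 401)*(y + 17) = (-401 + y)*(17 + y))
-195347/997 + K(404)/255679 = -195347/997 + (-6817 + 404² - 384*404)/255679 = -195347*1/997 + (-6817 + 163216 - 155136)*(1/255679) = -195347/997 + 1263*(1/255679) = -195347/997 + 1263/255679 = -49944866402/254911963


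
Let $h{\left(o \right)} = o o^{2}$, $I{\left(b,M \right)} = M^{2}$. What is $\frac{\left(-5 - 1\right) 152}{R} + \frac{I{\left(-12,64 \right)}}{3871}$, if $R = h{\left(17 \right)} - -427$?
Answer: $\frac{1528524}{1722595} \approx 0.88734$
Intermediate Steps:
$h{\left(o \right)} = o^{3}$
$R = 5340$ ($R = 17^{3} - -427 = 4913 + 427 = 5340$)
$\frac{\left(-5 - 1\right) 152}{R} + \frac{I{\left(-12,64 \right)}}{3871} = \frac{\left(-5 - 1\right) 152}{5340} + \frac{64^{2}}{3871} = \left(-5 - 1\right) 152 \cdot \frac{1}{5340} + 4096 \cdot \frac{1}{3871} = \left(-6\right) 152 \cdot \frac{1}{5340} + \frac{4096}{3871} = \left(-912\right) \frac{1}{5340} + \frac{4096}{3871} = - \frac{76}{445} + \frac{4096}{3871} = \frac{1528524}{1722595}$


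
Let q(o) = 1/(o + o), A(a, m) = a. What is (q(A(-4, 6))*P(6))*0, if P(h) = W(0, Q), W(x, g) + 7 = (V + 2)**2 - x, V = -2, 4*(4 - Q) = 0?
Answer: 0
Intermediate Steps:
Q = 4 (Q = 4 - 1/4*0 = 4 + 0 = 4)
W(x, g) = -7 - x (W(x, g) = -7 + ((-2 + 2)**2 - x) = -7 + (0**2 - x) = -7 + (0 - x) = -7 - x)
q(o) = 1/(2*o)
P(h) = -7 (P(h) = -7 - 1*0 = -7 + 0 = -7)
(q(A(-4, 6))*P(6))*0 = (((1/2)/(-4))*(-7))*0 = (((1/2)*(-1/4))*(-7))*0 = -1/8*(-7)*0 = (7/8)*0 = 0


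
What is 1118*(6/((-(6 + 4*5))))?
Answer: -258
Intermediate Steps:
1118*(6/((-(6 + 4*5)))) = 1118*(6/((-(6 + 20)))) = 1118*(6/((-1*26))) = 1118*(6/(-26)) = 1118*(6*(-1/26)) = 1118*(-3/13) = -258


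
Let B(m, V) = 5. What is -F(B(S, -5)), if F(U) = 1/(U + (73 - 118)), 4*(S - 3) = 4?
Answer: 1/40 ≈ 0.025000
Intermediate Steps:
S = 4 (S = 3 + (¼)*4 = 3 + 1 = 4)
F(U) = 1/(-45 + U) (F(U) = 1/(U - 45) = 1/(-45 + U))
-F(B(S, -5)) = -1/(-45 + 5) = -1/(-40) = -1*(-1/40) = 1/40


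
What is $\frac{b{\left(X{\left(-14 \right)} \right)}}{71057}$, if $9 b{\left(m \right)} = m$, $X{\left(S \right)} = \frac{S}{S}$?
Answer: $\frac{1}{639513} \approx 1.5637 \cdot 10^{-6}$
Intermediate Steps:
$X{\left(S \right)} = 1$
$b{\left(m \right)} = \frac{m}{9}$
$\frac{b{\left(X{\left(-14 \right)} \right)}}{71057} = \frac{\frac{1}{9} \cdot 1}{71057} = \frac{1}{9} \cdot \frac{1}{71057} = \frac{1}{639513}$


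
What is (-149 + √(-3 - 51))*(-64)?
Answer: 9536 - 192*I*√6 ≈ 9536.0 - 470.3*I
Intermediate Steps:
(-149 + √(-3 - 51))*(-64) = (-149 + √(-54))*(-64) = (-149 + 3*I*√6)*(-64) = 9536 - 192*I*√6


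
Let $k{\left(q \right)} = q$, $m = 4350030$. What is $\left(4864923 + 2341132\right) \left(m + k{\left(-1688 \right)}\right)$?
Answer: $31334391610810$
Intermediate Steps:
$\left(4864923 + 2341132\right) \left(m + k{\left(-1688 \right)}\right) = \left(4864923 + 2341132\right) \left(4350030 - 1688\right) = 7206055 \cdot 4348342 = 31334391610810$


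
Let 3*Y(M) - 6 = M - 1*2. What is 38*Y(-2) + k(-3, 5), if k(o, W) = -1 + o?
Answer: 64/3 ≈ 21.333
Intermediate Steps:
Y(M) = 4/3 + M/3 (Y(M) = 2 + (M - 1*2)/3 = 2 + (M - 2)/3 = 2 + (-2 + M)/3 = 2 + (-2/3 + M/3) = 4/3 + M/3)
38*Y(-2) + k(-3, 5) = 38*(4/3 + (1/3)*(-2)) + (-1 - 3) = 38*(4/3 - 2/3) - 4 = 38*(2/3) - 4 = 76/3 - 4 = 64/3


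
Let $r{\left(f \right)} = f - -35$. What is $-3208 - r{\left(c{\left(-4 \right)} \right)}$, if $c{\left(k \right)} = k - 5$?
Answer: $-3234$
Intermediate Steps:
$c{\left(k \right)} = -5 + k$ ($c{\left(k \right)} = k - 5 = -5 + k$)
$r{\left(f \right)} = 35 + f$ ($r{\left(f \right)} = f + 35 = 35 + f$)
$-3208 - r{\left(c{\left(-4 \right)} \right)} = -3208 - \left(35 - 9\right) = -3208 - 26 = -3234$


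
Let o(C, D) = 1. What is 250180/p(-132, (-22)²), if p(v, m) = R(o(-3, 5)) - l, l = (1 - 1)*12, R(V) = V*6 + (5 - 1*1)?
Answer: 25018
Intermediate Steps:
R(V) = 4 + 6*V (R(V) = 6*V + (5 - 1) = 6*V + 4 = 4 + 6*V)
l = 0 (l = 0*12 = 0)
p(v, m) = 10 (p(v, m) = (4 + 6*1) - 1*0 = (4 + 6) + 0 = 10 + 0 = 10)
250180/p(-132, (-22)²) = 250180/10 = 250180*(⅒) = 25018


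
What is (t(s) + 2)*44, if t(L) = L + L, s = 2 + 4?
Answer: 616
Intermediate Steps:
s = 6
t(L) = 2*L
(t(s) + 2)*44 = (2*6 + 2)*44 = (12 + 2)*44 = 14*44 = 616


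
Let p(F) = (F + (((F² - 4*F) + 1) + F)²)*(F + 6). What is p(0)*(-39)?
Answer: -234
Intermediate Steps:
p(F) = (6 + F)*(F + (1 + F² - 3*F)²) (p(F) = (F + ((1 + F² - 4*F) + F)²)*(6 + F) = (F + (1 + F² - 3*F)²)*(6 + F) = (6 + F)*(F + (1 + F² - 3*F)²))
p(0)*(-39) = (6 + 0⁵ - 29*0 - 25*0³ + 61*0²)*(-39) = (6 + 0 + 0 - 25*0 + 61*0)*(-39) = (6 + 0 + 0 + 0 + 0)*(-39) = 6*(-39) = -234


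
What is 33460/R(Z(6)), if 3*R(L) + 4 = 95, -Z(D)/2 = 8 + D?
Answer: 14340/13 ≈ 1103.1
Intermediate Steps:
Z(D) = -16 - 2*D (Z(D) = -2*(8 + D) = -16 - 2*D)
R(L) = 91/3 (R(L) = -4/3 + (1/3)*95 = -4/3 + 95/3 = 91/3)
33460/R(Z(6)) = 33460/(91/3) = 33460*(3/91) = 14340/13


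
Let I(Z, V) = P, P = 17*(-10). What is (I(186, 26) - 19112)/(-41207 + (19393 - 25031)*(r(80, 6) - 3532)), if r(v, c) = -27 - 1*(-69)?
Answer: -19282/19635413 ≈ -0.00098200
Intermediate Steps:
P = -170
r(v, c) = 42 (r(v, c) = -27 + 69 = 42)
I(Z, V) = -170
(I(186, 26) - 19112)/(-41207 + (19393 - 25031)*(r(80, 6) - 3532)) = (-170 - 19112)/(-41207 + (19393 - 25031)*(42 - 3532)) = -19282/(-41207 - 5638*(-3490)) = -19282/(-41207 + 19676620) = -19282/19635413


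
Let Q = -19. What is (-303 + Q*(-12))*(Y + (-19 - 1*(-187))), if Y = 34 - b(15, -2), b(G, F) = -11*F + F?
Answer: -13650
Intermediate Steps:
b(G, F) = -10*F
Y = 14 (Y = 34 - (-10)*(-2) = 34 - 1*20 = 34 - 20 = 14)
(-303 + Q*(-12))*(Y + (-19 - 1*(-187))) = (-303 - 19*(-12))*(14 + (-19 - 1*(-187))) = (-303 + 228)*(14 + (-19 + 187)) = -75*(14 + 168) = -75*182 = -13650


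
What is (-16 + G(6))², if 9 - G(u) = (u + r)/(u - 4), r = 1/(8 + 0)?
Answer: 25921/256 ≈ 101.25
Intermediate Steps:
r = ⅛ (r = 1/8 = ⅛ ≈ 0.12500)
G(u) = 9 - (⅛ + u)/(-4 + u) (G(u) = 9 - (u + ⅛)/(u - 4) = 9 - (⅛ + u)/(-4 + u))
(-16 + G(6))² = (-16 + (-289 + 64*6)/(8*(-4 + 6)))² = (-16 + (⅛)*(-289 + 384)/2)² = (-16 + (⅛)*(½)*95)² = (-16 + 95/16)² = (-161/16)² = 25921/256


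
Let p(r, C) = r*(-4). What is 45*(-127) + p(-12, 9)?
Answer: -5667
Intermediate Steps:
p(r, C) = -4*r
45*(-127) + p(-12, 9) = 45*(-127) - 4*(-12) = -5715 + 48 = -5667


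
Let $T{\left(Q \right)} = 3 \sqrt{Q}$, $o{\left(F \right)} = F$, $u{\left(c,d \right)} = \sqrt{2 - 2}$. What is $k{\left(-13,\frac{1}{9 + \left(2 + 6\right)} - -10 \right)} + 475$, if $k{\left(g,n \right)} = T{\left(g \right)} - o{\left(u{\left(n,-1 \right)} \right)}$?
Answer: $475 + 3 i \sqrt{13} \approx 475.0 + 10.817 i$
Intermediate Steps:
$u{\left(c,d \right)} = 0$ ($u{\left(c,d \right)} = \sqrt{0} = 0$)
$k{\left(g,n \right)} = 3 \sqrt{g}$ ($k{\left(g,n \right)} = 3 \sqrt{g} - 0 = 3 \sqrt{g} + 0 = 3 \sqrt{g}$)
$k{\left(-13,\frac{1}{9 + \left(2 + 6\right)} - -10 \right)} + 475 = 3 \sqrt{-13} + 475 = 3 i \sqrt{13} + 475 = 475 + 3 i \sqrt{13}$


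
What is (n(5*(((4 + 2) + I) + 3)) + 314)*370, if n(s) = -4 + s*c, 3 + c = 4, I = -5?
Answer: 122100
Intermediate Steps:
c = 1 (c = -3 + 4 = 1)
n(s) = -4 + s (n(s) = -4 + s*1 = -4 + s)
(n(5*(((4 + 2) + I) + 3)) + 314)*370 = ((-4 + 5*(((4 + 2) - 5) + 3)) + 314)*370 = ((-4 + 5*((6 - 5) + 3)) + 314)*370 = ((-4 + 5*(1 + 3)) + 314)*370 = ((-4 + 5*4) + 314)*370 = ((-4 + 20) + 314)*370 = (16 + 314)*370 = 330*370 = 122100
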